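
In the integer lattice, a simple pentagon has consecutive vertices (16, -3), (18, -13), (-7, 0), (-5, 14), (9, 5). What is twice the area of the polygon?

601

Using the shoelace formula, 2A = |(16·(-13) − 18·(-3)) + (18·0 − (-7)·(-13)) + ((-7)·14 − (-5)·0) + ((-5)·5 − 9·14) + (9·(-3) − 16·5)| = 601, so the area is 601/2.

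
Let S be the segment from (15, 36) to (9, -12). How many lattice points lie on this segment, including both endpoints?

The number of lattice points on a segment between lattice points is gcd(|Δx|,|Δy|) + 1 = gcd(6,48) + 1 = 6 + 1 = 7.

7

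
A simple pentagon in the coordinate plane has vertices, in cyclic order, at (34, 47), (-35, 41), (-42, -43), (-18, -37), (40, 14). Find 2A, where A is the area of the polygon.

9678

By the shoelace formula, twice the signed area is |[34·41 − (-35)·47] + [(-35)·(-43) − (-42)·41] + [(-42)·(-37) − (-18)·(-43)] + [(-18)·14 − 40·(-37)] + [40·47 − 34·14]| = 9678, so the area is 4839.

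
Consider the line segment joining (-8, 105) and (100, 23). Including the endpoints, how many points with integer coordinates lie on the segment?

The number of lattice points on a segment between lattice points is gcd(|Δx|,|Δy|) + 1 = gcd(108,82) + 1 = 2 + 1 = 3.

3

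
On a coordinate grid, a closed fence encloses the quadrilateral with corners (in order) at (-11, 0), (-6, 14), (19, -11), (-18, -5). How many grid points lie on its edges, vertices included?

Along each edge there are gcd(|Δx|,|Δy|)+1 lattice points, so counting each shared vertex once the boundary has gcd(5,14) + gcd(25,25) + gcd(37,6) + gcd(7,5) = 1+25+1+1 = 28.

28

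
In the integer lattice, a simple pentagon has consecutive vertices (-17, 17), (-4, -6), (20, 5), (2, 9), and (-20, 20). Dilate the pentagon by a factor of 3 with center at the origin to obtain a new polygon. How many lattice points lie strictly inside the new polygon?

2944

The shoelace formula gives twice the area as |[(-17)·(-6) − (-4)·17] + [(-4)·5 − 20·(-6)] + [20·9 − 2·5] + [2·20 − (-20)·9] + [(-20)·17 − (-17)·20]| = 660, so the area is 330.
Summing gcd(|Δx|,|Δy|) over the edges gives the boundary count: gcd(13,23) + gcd(24,11) + gcd(18,4) + gcd(22,11) + gcd(3,3) = 1+1+2+11+3 = 18.
Scaling by 3 multiplies the area by 3² = 9 (so the new area is 2970) and multiplies the boundary lattice-point count by 3, giving 54.
By Pick's theorem, the interior count of the dilated polygon is 2970 − 54/2 + 1 = 2944.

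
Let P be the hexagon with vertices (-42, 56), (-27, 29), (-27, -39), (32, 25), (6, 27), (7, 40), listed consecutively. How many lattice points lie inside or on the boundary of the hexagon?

2809

By the shoelace formula, twice the signed area is |[(-42)·29 − (-27)·56] + [(-27)·(-39) − (-27)·29] + [(-27)·25 − 32·(-39)] + [32·27 − 6·25] + [6·40 − 7·27] + [7·56 − (-42)·40]| = 5540, so the area is 2770.
The number of boundary lattice points is Σ gcd(|Δx|,|Δy|) = gcd(15,27) + gcd(0,68) + gcd(59,64) + gcd(26,2) + gcd(1,13) + gcd(49,16) = 3+68+1+2+1+1 = 76.
Pick's theorem gives I = A − B/2 + 1 = 2770 − 76/2 + 1 = 2733, so the closed region contains I + B = 2733 + 76 = 2809 lattice points.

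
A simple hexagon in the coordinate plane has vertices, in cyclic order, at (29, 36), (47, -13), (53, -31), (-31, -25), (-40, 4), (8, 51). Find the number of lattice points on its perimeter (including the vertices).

Summing gcd(|Δx|,|Δy|) over the edges gives the boundary count: gcd(18,49) + gcd(6,18) + gcd(84,6) + gcd(9,29) + gcd(48,47) + gcd(21,15) = 1+6+6+1+1+3 = 18.

18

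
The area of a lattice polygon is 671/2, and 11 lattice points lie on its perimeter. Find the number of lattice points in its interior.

From Pick's theorem, I = A − B/2 + 1 = 671/2 − 11/2 + 1 = 331.

331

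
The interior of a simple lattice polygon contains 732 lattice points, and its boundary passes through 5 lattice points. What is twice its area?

By Pick's theorem, A = I + B/2 − 1 = 732 + 5/2 − 1 = 1467/2.
Hence 2A = 1467.

1467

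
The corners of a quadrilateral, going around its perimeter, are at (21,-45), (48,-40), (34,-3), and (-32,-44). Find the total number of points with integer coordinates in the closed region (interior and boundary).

1657

By the shoelace formula, twice the signed area is |(21·(-40) − 48·(-45)) + (48·(-3) − 34·(-40)) + (34·(-44) − (-32)·(-3)) + ((-32)·(-45) − 21·(-44))| = 3308, so the area is 1654.
The number of boundary lattice points is Σ gcd(|Δx|,|Δy|) = gcd(27,5) + gcd(14,37) + gcd(66,41) + gcd(53,1) = 1+1+1+1 = 4.
Pick's theorem gives I = A − B/2 + 1 = 1654 − 4/2 + 1 = 1653, so the closed region contains I + B = 1653 + 4 = 1657 lattice points.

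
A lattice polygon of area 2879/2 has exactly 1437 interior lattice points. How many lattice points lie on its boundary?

7

Pick's theorem gives A = I + B/2 − 1, so B = 2(A − I + 1) = 2(2879/2 − 1437 + 1) = 7.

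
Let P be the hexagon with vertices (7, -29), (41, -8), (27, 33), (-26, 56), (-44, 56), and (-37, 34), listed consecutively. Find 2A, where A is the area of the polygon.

Using the shoelace formula, 2A = |[7·(-8) − 41·(-29)] + [41·33 − 27·(-8)] + [27·56 − (-26)·33] + [(-26)·56 − (-44)·56] + [(-44)·34 − (-37)·56] + [(-37)·(-29) − 7·34]| = 7491, so the area is 7491/2.

7491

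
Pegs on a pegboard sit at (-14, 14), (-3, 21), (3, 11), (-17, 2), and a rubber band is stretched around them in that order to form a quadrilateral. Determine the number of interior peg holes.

180

By the shoelace formula, twice the signed area is |((-14)·21 − (-3)·14) + ((-3)·11 − 3·21) + (3·2 − (-17)·11) + ((-17)·14 − (-14)·2)| = 365, so the area is 182.5.
The number of boundary lattice points is Σ gcd(|Δx|,|Δy|) = gcd(11,7) + gcd(6,10) + gcd(20,9) + gcd(3,12) = 1+2+1+3 = 7.
By Pick's theorem A = I + B/2 − 1, so I = 182.5 − 7/2 + 1 = 180.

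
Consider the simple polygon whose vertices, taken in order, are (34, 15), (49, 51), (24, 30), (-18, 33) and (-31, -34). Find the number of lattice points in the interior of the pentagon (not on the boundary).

By the shoelace formula, twice the signed area is |[34·51 − 49·15] + [49·30 − 24·51] + [24·33 − (-18)·30] + [(-18)·(-34) − (-31)·33] + [(-31)·15 − 34·(-34)]| = 4903, so the area is 4903/2.
The number of boundary lattice points is Σ gcd(|Δx|,|Δy|) = gcd(15,36) + gcd(25,21) + gcd(42,3) + gcd(13,67) + gcd(65,49) = 3+1+3+1+1 = 9.
By Pick's theorem A = I + B/2 − 1, so I = 4903/2 − 9/2 + 1 = 2448.

2448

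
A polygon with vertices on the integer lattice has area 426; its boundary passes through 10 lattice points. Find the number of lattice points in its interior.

Pick's theorem A = I + B/2 − 1 rearranges to I = A − B/2 + 1 = 426 − 10/2 + 1 = 422.

422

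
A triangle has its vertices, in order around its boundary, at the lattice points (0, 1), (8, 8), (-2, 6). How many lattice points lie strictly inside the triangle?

Using the shoelace formula, 2A = |(0·8 − 8·1) + (8·6 − (-2)·8) + ((-2)·1 − 0·6)| = 54, so the area is 27.
Summing gcd(|Δx|,|Δy|) over the edges gives the boundary count: gcd(8,7) + gcd(10,2) + gcd(2,5) = 1+2+1 = 4.
By Pick's theorem A = I + B/2 − 1, so I = 27 − 4/2 + 1 = 26.

26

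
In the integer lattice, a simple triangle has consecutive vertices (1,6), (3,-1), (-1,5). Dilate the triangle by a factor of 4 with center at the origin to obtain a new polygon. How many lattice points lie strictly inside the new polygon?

121

Using the shoelace formula, 2A = |[1·(-1) − 3·6] + [3·5 − (-1)·(-1)] + [(-1)·6 − 1·5]| = 16, so the area is 8.
The number of boundary lattice points is Σ gcd(|Δx|,|Δy|) = gcd(2,7) + gcd(4,6) + gcd(2,1) = 1+2+1 = 4.
Scaling by 4 multiplies the area by 4² = 16 (so the new area is 128) and multiplies the boundary lattice-point count by 4, giving 16.
By Pick's theorem, the interior count of the dilated polygon is 128 − 16/2 + 1 = 121.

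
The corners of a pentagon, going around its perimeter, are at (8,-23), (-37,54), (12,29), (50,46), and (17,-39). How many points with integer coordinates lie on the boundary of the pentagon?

Along each edge there are gcd(|Δx|,|Δy|)+1 lattice points, so counting each shared vertex once the boundary has gcd(45,77) + gcd(49,25) + gcd(38,17) + gcd(33,85) + gcd(9,16) = 1+1+1+1+1 = 5.

5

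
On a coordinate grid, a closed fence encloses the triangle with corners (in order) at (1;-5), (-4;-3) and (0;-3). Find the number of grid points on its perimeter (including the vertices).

6

The number of boundary lattice points is Σ gcd(|Δx|,|Δy|) = gcd(5,2) + gcd(4,0) + gcd(1,2) = 1+4+1 = 6.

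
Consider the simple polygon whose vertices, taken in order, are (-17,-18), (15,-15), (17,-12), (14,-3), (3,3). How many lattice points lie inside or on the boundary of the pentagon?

387

Using the shoelace formula, 2A = |[(-17)·(-15) − 15·(-18)] + [15·(-12) − 17·(-15)] + [17·(-3) − 14·(-12)] + [14·3 − 3·(-3)] + [3·(-18) − (-17)·3]| = 765, so the area is 382.5.
The number of boundary lattice points is Σ gcd(|Δx|,|Δy|) = gcd(32,3) + gcd(2,3) + gcd(3,9) + gcd(11,6) + gcd(20,21) = 1+1+3+1+1 = 7.
Pick's theorem gives I = A − B/2 + 1 = 382.5 − 7/2 + 1 = 380, so the closed region contains I + B = 380 + 7 = 387 lattice points.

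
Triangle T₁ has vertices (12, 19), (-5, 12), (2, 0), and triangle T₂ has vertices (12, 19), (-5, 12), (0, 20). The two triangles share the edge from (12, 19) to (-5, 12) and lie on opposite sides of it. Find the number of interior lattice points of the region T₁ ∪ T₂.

176

The union is the simple quadrilateral with vertices (12, 19), (2, 0), (-5, 12), (0, 20) in order.
The shoelace formula gives twice the area as |[12·0 − 2·19] + [2·12 − (-5)·0] + [(-5)·20 − 0·12] + [0·19 − 12·20]| = 354, so the area is 177.
Summing gcd(|Δx|,|Δy|) over the edges gives the boundary count: gcd(10,19) + gcd(7,12) + gcd(5,8) + gcd(12,1) = 1+1+1+1 = 4.
By Pick's theorem I = A − B/2 + 1 = 177 − 4/2 + 1 = 176.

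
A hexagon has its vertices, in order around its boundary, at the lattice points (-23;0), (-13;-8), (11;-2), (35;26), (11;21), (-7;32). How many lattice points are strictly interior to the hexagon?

1155

Using the shoelace formula, 2A = |[(-23)·(-8) − (-13)·0] + [(-13)·(-2) − 11·(-8)] + [11·26 − 35·(-2)] + [35·21 − 11·26] + [11·32 − (-7)·21] + [(-7)·0 − (-23)·32]| = 2338, so the area is 1169.
Along each edge there are gcd(|Δx|,|Δy|)+1 lattice points, so counting each shared vertex once the boundary has gcd(10,8) + gcd(24,6) + gcd(24,28) + gcd(24,5) + gcd(18,11) + gcd(16,32) = 2+6+4+1+1+16 = 30.
By Pick's theorem A = I + B/2 − 1, so I = 1169 − 30/2 + 1 = 1155.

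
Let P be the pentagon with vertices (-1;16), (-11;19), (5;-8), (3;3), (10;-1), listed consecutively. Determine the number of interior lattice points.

156

Using the shoelace formula, 2A = |[(-1)·19 − (-11)·16] + [(-11)·(-8) − 5·19] + [5·3 − 3·(-8)] + [3·(-1) − 10·3] + [10·16 − (-1)·(-1)]| = 315, so the area is 315/2.
The number of boundary lattice points is Σ gcd(|Δx|,|Δy|) = gcd(10,3) + gcd(16,27) + gcd(2,11) + gcd(7,4) + gcd(11,17) = 1+1+1+1+1 = 5.
Pick's theorem gives I = A − B/2 + 1 = 315/2 − 5/2 + 1 = 156.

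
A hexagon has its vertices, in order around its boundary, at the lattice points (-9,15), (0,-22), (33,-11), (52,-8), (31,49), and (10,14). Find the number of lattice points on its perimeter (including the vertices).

24

The number of boundary lattice points is Σ gcd(|Δx|,|Δy|) = gcd(9,37) + gcd(33,11) + gcd(19,3) + gcd(21,57) + gcd(21,35) + gcd(19,1) = 1+11+1+3+7+1 = 24.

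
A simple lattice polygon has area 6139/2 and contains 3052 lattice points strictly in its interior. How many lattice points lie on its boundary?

Pick's theorem gives A = I + B/2 − 1, so B = 2(A − I + 1) = 2(6139/2 − 3052 + 1) = 37.

37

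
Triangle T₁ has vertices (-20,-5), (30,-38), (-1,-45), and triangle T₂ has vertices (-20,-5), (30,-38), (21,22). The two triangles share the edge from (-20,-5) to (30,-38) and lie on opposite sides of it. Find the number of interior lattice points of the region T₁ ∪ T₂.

2036

The union is the simple quadrilateral with vertices (-20,-5), (-1,-45), (30,-38), (21,22) in order.
Using the shoelace formula, 2A = |((-20)·(-45) − (-1)·(-5)) + ((-1)·(-38) − 30·(-45)) + (30·22 − 21·(-38)) + (21·(-5) − (-20)·22)| = 4076, so the area is 2038.
Summing gcd(|Δx|,|Δy|) over the edges gives the boundary count: gcd(19,40) + gcd(31,7) + gcd(9,60) + gcd(41,27) = 1+1+3+1 = 6.
By Pick's theorem I = A − B/2 + 1 = 2038 − 6/2 + 1 = 2036.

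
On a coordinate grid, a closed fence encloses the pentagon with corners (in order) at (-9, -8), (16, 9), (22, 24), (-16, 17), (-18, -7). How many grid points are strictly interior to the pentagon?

742

The shoelace formula gives twice the area as |[(-9)·9 − 16·(-8)] + [16·24 − 22·9] + [22·17 − (-16)·24] + [(-16)·(-7) − (-18)·17] + [(-18)·(-8) − (-9)·(-7)]| = 1490, so the area is 745.
Summing gcd(|Δx|,|Δy|) over the edges gives the boundary count: gcd(25,17) + gcd(6,15) + gcd(38,7) + gcd(2,24) + gcd(9,1) = 1+3+1+2+1 = 8.
By Pick's theorem A = I + B/2 − 1, so I = 745 − 8/2 + 1 = 742.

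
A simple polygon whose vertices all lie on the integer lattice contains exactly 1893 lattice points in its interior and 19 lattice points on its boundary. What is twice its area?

3803

By Pick's theorem, A = I + B/2 − 1 = 1893 + 19/2 − 1 = 3803/2.
Hence 2A = 3803.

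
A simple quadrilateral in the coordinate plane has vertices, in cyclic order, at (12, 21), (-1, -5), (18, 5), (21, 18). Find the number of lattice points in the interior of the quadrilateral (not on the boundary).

The shoelace formula gives twice the area as |(12·(-5) − (-1)·21) + ((-1)·5 − 18·(-5)) + (18·18 − 21·5) + (21·21 − 12·18)| = 490, so the area is 245.
Along each edge there are gcd(|Δx|,|Δy|)+1 lattice points, so counting each shared vertex once the boundary has gcd(13,26) + gcd(19,10) + gcd(3,13) + gcd(9,3) = 13+1+1+3 = 18.
Pick's theorem gives I = A − B/2 + 1 = 245 − 18/2 + 1 = 237.

237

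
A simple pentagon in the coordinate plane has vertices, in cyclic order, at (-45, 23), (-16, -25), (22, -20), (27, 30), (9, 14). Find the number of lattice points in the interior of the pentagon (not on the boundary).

2246

By the shoelace formula, twice the signed area is |[(-45)·(-25) − (-16)·23] + [(-16)·(-20) − 22·(-25)] + [22·30 − 27·(-20)] + [27·14 − 9·30] + [9·23 − (-45)·14]| = 4508, so the area is 2254.
Summing gcd(|Δx|,|Δy|) over the edges gives the boundary count: gcd(29,48) + gcd(38,5) + gcd(5,50) + gcd(18,16) + gcd(54,9) = 1+1+5+2+9 = 18.
By Pick's theorem A = I + B/2 − 1, so I = 2254 − 18/2 + 1 = 2246.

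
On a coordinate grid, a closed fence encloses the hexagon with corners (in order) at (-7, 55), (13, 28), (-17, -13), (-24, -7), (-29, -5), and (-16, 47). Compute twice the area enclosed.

2874

Using the shoelace formula, 2A = |[(-7)·28 − 13·55] + [13·(-13) − (-17)·28] + [(-17)·(-7) − (-24)·(-13)] + [(-24)·(-5) − (-29)·(-7)] + [(-29)·47 − (-16)·(-5)] + [(-16)·55 − (-7)·47]| = 2874, so the area is 1437.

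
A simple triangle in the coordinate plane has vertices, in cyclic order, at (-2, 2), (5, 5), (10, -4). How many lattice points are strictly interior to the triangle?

36

Using the shoelace formula, 2A = |((-2)·5 − 5·2) + (5·(-4) − 10·5) + (10·2 − (-2)·(-4))| = 78, so the area is 39.
Along each edge there are gcd(|Δx|,|Δy|)+1 lattice points, so counting each shared vertex once the boundary has gcd(7,3) + gcd(5,9) + gcd(12,6) = 1+1+6 = 8.
Pick's theorem gives I = A − B/2 + 1 = 39 − 8/2 + 1 = 36.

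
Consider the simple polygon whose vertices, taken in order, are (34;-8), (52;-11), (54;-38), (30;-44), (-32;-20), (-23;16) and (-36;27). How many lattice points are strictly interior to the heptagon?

Using the shoelace formula, 2A = |(34·(-11) − 52·(-8)) + (52·(-38) − 54·(-11)) + (54·(-44) − 30·(-38)) + (30·(-20) − (-32)·(-44)) + ((-32)·16 − (-23)·(-20)) + ((-23)·27 − (-36)·16) + ((-36)·(-8) − 34·27)| = 6231, so the area is 3115.5.
The number of boundary lattice points is Σ gcd(|Δx|,|Δy|) = gcd(18,3) + gcd(2,27) + gcd(24,6) + gcd(62,24) + gcd(9,36) + gcd(13,11) + gcd(70,35) = 3+1+6+2+9+1+35 = 57.
By Pick's theorem A = I + B/2 − 1, so I = 3115.5 − 57/2 + 1 = 3088.

3088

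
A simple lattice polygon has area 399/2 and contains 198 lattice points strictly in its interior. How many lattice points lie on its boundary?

5

Pick's theorem gives A = I + B/2 − 1, so B = 2(A − I + 1) = 2(399/2 − 198 + 1) = 5.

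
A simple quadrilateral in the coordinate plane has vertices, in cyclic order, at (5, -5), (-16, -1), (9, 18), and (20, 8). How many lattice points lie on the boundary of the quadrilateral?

4

The number of boundary lattice points is Σ gcd(|Δx|,|Δy|) = gcd(21,4) + gcd(25,19) + gcd(11,10) + gcd(15,13) = 1+1+1+1 = 4.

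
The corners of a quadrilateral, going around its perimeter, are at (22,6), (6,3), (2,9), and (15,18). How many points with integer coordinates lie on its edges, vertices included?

5

Along each edge there are gcd(|Δx|,|Δy|)+1 lattice points, so counting each shared vertex once the boundary has gcd(16,3) + gcd(4,6) + gcd(13,9) + gcd(7,12) = 1+2+1+1 = 5.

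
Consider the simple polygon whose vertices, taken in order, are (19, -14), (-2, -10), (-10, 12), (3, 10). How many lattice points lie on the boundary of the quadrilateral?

Summing gcd(|Δx|,|Δy|) over the edges gives the boundary count: gcd(21,4) + gcd(8,22) + gcd(13,2) + gcd(16,24) = 1+2+1+8 = 12.

12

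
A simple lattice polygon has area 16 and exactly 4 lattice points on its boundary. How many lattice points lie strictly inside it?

15

From Pick's theorem, I = A − B/2 + 1 = 16 − 4/2 + 1 = 15.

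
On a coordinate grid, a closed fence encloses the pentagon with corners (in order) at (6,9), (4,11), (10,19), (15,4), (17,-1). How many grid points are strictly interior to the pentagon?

82

The shoelace formula gives twice the area as |[6·11 − 4·9] + [4·19 − 10·11] + [10·4 − 15·19] + [15·(-1) − 17·4] + [17·9 − 6·(-1)]| = 173, so the area is 173/2.
Along each edge there are gcd(|Δx|,|Δy|)+1 lattice points, so counting each shared vertex once the boundary has gcd(2,2) + gcd(6,8) + gcd(5,15) + gcd(2,5) + gcd(11,10) = 2+2+5+1+1 = 11.
Pick's theorem gives I = A − B/2 + 1 = 173/2 − 11/2 + 1 = 82.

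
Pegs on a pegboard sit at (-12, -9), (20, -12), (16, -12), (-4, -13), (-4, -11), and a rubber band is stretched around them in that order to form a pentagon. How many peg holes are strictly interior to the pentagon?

38

The shoelace formula gives twice the area as |[(-12)·(-12) − 20·(-9)] + [20·(-12) − 16·(-12)] + [16·(-13) − (-4)·(-12)] + [(-4)·(-11) − (-4)·(-13)] + [(-4)·(-9) − (-12)·(-11)]| = 84, so the area is 42.
The number of boundary lattice points is Σ gcd(|Δx|,|Δy|) = gcd(32,3) + gcd(4,0) + gcd(20,1) + gcd(0,2) + gcd(8,2) = 1+4+1+2+2 = 10.
Pick's theorem gives I = A − B/2 + 1 = 42 − 10/2 + 1 = 38.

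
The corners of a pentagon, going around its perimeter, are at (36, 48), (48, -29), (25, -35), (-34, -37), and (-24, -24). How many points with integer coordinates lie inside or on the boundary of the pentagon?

Using the shoelace formula, 2A = |(36·(-29) − 48·48) + (48·(-35) − 25·(-29)) + (25·(-37) − (-34)·(-35)) + ((-34)·(-24) − (-24)·(-37)) + ((-24)·48 − 36·(-24))| = 6778, so the area is 3389.
The number of boundary lattice points is Σ gcd(|Δx|,|Δy|) = gcd(12,77) + gcd(23,6) + gcd(59,2) + gcd(10,13) + gcd(60,72) = 1+1+1+1+12 = 16.
Pick's theorem gives I = A − B/2 + 1 = 3389 − 16/2 + 1 = 3382, so the closed region contains I + B = 3382 + 16 = 3398 lattice points.

3398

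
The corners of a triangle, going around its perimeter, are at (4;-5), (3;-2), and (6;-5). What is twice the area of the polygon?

6

The shoelace formula gives twice the area as |[4·(-2) − 3·(-5)] + [3·(-5) − 6·(-2)] + [6·(-5) − 4·(-5)]| = 6, so the area is 3.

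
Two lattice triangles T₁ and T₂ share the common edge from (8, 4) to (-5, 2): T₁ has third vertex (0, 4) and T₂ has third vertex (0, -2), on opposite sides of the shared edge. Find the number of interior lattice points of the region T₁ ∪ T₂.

34

The union is the simple quadrilateral with vertices (8, 4), (0, 4), (-5, 2), (0, -2) in order.
The shoelace formula gives twice the area as |[8·4 − 0·4] + [0·2 − (-5)·4] + [(-5)·(-2) − 0·2] + [0·4 − 8·(-2)]| = 78, so the area is 39.
Along each edge there are gcd(|Δx|,|Δy|)+1 lattice points, so counting each shared vertex once the boundary has gcd(8,0) + gcd(5,2) + gcd(5,4) + gcd(8,6) = 8+1+1+2 = 12.
By Pick's theorem I = A − B/2 + 1 = 39 − 12/2 + 1 = 34.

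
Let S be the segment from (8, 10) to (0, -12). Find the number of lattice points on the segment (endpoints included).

3

The number of lattice points on a segment between lattice points is gcd(|Δx|,|Δy|) + 1 = gcd(8,22) + 1 = 2 + 1 = 3.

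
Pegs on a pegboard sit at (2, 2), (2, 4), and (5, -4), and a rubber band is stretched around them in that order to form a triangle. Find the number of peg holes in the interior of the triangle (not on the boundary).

1

Using the shoelace formula, 2A = |(2·4 − 2·2) + (2·(-4) − 5·4) + (5·2 − 2·(-4))| = 6, so the area is 3.
Summing gcd(|Δx|,|Δy|) over the edges gives the boundary count: gcd(0,2) + gcd(3,8) + gcd(3,6) = 2+1+3 = 6.
Pick's theorem gives I = A − B/2 + 1 = 3 − 6/2 + 1 = 1.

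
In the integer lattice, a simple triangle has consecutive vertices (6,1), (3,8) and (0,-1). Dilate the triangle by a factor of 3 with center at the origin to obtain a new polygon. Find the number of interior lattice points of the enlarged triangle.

By the shoelace formula, twice the signed area is |(6·8 − 3·1) + (3·(-1) − 0·8) + (0·1 − 6·(-1))| = 48, so the area is 24.
Summing gcd(|Δx|,|Δy|) over the edges gives the boundary count: gcd(3,7) + gcd(3,9) + gcd(6,2) = 1+3+2 = 6.
Scaling by 3 multiplies the area by 3² = 9 (so the new area is 216) and multiplies the boundary lattice-point count by 3, giving 18.
By Pick's theorem, the interior count of the dilated polygon is 216 − 18/2 + 1 = 208.

208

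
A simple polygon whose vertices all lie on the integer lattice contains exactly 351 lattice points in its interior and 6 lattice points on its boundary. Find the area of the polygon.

353

By Pick's theorem, A = I + B/2 − 1 = 351 + 6/2 − 1 = 353.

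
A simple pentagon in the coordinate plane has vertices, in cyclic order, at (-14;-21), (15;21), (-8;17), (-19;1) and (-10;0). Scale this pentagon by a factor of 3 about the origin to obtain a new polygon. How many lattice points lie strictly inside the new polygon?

By the shoelace formula, twice the signed area is |((-14)·21 − 15·(-21)) + (15·17 − (-8)·21) + ((-8)·1 − (-19)·17) + ((-19)·0 − (-10)·1) + ((-10)·(-21) − (-14)·0)| = 979, so the area is 489.5.
The number of boundary lattice points is Σ gcd(|Δx|,|Δy|) = gcd(29,42) + gcd(23,4) + gcd(11,16) + gcd(9,1) + gcd(4,21) = 1+1+1+1+1 = 5.
Scaling by 3 multiplies the area by 3² = 9 (so the new area is 8811/2) and multiplies the boundary lattice-point count by 3, giving 15.
By Pick's theorem, the interior count of the dilated polygon is 8811/2 − 15/2 + 1 = 4399.

4399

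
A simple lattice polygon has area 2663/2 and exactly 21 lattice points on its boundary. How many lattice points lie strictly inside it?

1322

Pick's theorem A = I + B/2 − 1 rearranges to I = A − B/2 + 1 = 2663/2 − 21/2 + 1 = 1322.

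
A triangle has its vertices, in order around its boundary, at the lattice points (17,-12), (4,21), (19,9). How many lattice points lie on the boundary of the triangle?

The number of boundary lattice points is Σ gcd(|Δx|,|Δy|) = gcd(13,33) + gcd(15,12) + gcd(2,21) = 1+3+1 = 5.

5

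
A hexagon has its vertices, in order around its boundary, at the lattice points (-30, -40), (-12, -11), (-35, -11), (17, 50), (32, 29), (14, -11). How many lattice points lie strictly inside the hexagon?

Using the shoelace formula, 2A = |[(-30)·(-11) − (-12)·(-40)] + [(-12)·(-11) − (-35)·(-11)] + [(-35)·50 − 17·(-11)] + [17·29 − 32·50] + [32·(-11) − 14·29] + [14·(-40) − (-30)·(-11)]| = 4721, so the area is 4721/2.
The number of boundary lattice points is Σ gcd(|Δx|,|Δy|) = gcd(18,29) + gcd(23,0) + gcd(52,61) + gcd(15,21) + gcd(18,40) + gcd(44,29) = 1+23+1+3+2+1 = 31.
By Pick's theorem A = I + B/2 − 1, so I = 4721/2 − 31/2 + 1 = 2346.

2346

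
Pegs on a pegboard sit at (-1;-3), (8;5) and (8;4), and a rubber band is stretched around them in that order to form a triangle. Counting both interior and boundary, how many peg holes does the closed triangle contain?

Using the shoelace formula, 2A = |((-1)·5 − 8·(-3)) + (8·4 − 8·5) + (8·(-3) − (-1)·4)| = 9, so the area is 4.5.
Summing gcd(|Δx|,|Δy|) over the edges gives the boundary count: gcd(9,8) + gcd(0,1) + gcd(9,7) = 1+1+1 = 3.
Pick's theorem gives I = A − B/2 + 1 = 4.5 − 3/2 + 1 = 4, so the closed region contains I + B = 4 + 3 = 7 lattice points.

7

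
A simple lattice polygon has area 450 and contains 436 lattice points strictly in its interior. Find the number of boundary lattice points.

Pick's theorem gives A = I + B/2 − 1, so B = 2(A − I + 1) = 2(450 − 436 + 1) = 30.

30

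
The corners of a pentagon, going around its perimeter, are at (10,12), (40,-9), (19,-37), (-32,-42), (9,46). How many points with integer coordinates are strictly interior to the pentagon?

Using the shoelace formula, 2A = |(10·(-9) − 40·12) + (40·(-37) − 19·(-9)) + (19·(-42) − (-32)·(-37)) + ((-32)·46 − 9·(-42)) + (9·12 − 10·46)| = 5307, so the area is 5307/2.
The number of boundary lattice points is Σ gcd(|Δx|,|Δy|) = gcd(30,21) + gcd(21,28) + gcd(51,5) + gcd(41,88) + gcd(1,34) = 3+7+1+1+1 = 13.
By Pick's theorem A = I + B/2 − 1, so I = 5307/2 − 13/2 + 1 = 2648.

2648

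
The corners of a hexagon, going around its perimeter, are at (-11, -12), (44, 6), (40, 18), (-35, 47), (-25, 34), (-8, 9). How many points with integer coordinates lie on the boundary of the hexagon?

The number of boundary lattice points is Σ gcd(|Δx|,|Δy|) = gcd(55,18) + gcd(4,12) + gcd(75,29) + gcd(10,13) + gcd(17,25) + gcd(3,21) = 1+4+1+1+1+3 = 11.

11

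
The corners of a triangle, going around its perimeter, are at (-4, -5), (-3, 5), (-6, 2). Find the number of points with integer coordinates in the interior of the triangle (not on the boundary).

12

By the shoelace formula, twice the signed area is |[(-4)·5 − (-3)·(-5)] + [(-3)·2 − (-6)·5] + [(-6)·(-5) − (-4)·2]| = 27, so the area is 13.5.
The number of boundary lattice points is Σ gcd(|Δx|,|Δy|) = gcd(1,10) + gcd(3,3) + gcd(2,7) = 1+3+1 = 5.
By Pick's theorem A = I + B/2 − 1, so I = 13.5 − 5/2 + 1 = 12.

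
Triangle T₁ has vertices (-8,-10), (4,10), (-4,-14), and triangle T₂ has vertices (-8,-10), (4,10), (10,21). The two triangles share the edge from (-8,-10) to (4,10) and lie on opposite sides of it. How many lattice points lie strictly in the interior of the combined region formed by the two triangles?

The union is the simple quadrilateral with vertices (-8,-10), (-4,-14), (4,10), (10,21) in order.
By the shoelace formula, twice the signed area is |((-8)·(-14) − (-4)·(-10)) + ((-4)·10 − 4·(-14)) + (4·21 − 10·10) + (10·(-10) − (-8)·21)| = 140, so the area is 70.
Summing gcd(|Δx|,|Δy|) over the edges gives the boundary count: gcd(4,4) + gcd(8,24) + gcd(6,11) + gcd(18,31) = 4+8+1+1 = 14.
By Pick's theorem I = A − B/2 + 1 = 70 − 14/2 + 1 = 64.

64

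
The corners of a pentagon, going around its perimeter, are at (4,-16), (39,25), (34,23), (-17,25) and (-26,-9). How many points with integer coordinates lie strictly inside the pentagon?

1632

The shoelace formula gives twice the area as |(4·25 − 39·(-16)) + (39·23 − 34·25) + (34·25 − (-17)·23) + ((-17)·(-9) − (-26)·25) + ((-26)·(-16) − 4·(-9))| = 3267, so the area is 3267/2.
The number of boundary lattice points is Σ gcd(|Δx|,|Δy|) = gcd(35,41) + gcd(5,2) + gcd(51,2) + gcd(9,34) + gcd(30,7) = 1+1+1+1+1 = 5.
By Pick's theorem A = I + B/2 − 1, so I = 3267/2 − 5/2 + 1 = 1632.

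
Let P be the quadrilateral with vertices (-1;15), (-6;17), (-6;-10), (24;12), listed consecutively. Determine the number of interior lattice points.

373

Using the shoelace formula, 2A = |((-1)·17 − (-6)·15) + ((-6)·(-10) − (-6)·17) + ((-6)·12 − 24·(-10)) + (24·15 − (-1)·12)| = 775, so the area is 387.5.
The number of boundary lattice points is Σ gcd(|Δx|,|Δy|) = gcd(5,2) + gcd(0,27) + gcd(30,22) + gcd(25,3) = 1+27+2+1 = 31.
Pick's theorem gives I = A − B/2 + 1 = 387.5 − 31/2 + 1 = 373.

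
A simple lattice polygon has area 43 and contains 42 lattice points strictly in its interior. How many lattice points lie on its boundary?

4

Pick's theorem gives A = I + B/2 − 1, so B = 2(A − I + 1) = 2(43 − 42 + 1) = 4.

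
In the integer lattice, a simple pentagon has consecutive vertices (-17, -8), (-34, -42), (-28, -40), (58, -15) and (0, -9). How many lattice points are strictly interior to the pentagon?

1335

By the shoelace formula, twice the signed area is |((-17)·(-42) − (-34)·(-8)) + ((-34)·(-40) − (-28)·(-42)) + ((-28)·(-15) − 58·(-40)) + (58·(-9) − 0·(-15)) + (0·(-8) − (-17)·(-9))| = 2691, so the area is 1345.5.
Summing gcd(|Δx|,|Δy|) over the edges gives the boundary count: gcd(17,34) + gcd(6,2) + gcd(86,25) + gcd(58,6) + gcd(17,1) = 17+2+1+2+1 = 23.
By Pick's theorem A = I + B/2 − 1, so I = 1345.5 − 23/2 + 1 = 1335.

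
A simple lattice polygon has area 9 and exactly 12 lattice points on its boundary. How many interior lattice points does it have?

From Pick's theorem, I = A − B/2 + 1 = 9 − 12/2 + 1 = 4.

4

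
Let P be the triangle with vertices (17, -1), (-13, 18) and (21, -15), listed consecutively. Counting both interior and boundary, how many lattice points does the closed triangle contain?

Using the shoelace formula, 2A = |(17·18 − (-13)·(-1)) + ((-13)·(-15) − 21·18) + (21·(-1) − 17·(-15))| = 344, so the area is 172.
Along each edge there are gcd(|Δx|,|Δy|)+1 lattice points, so counting each shared vertex once the boundary has gcd(30,19) + gcd(34,33) + gcd(4,14) = 1+1+2 = 4.
Pick's theorem gives I = A − B/2 + 1 = 172 − 4/2 + 1 = 171, so the closed region contains I + B = 171 + 4 = 175 lattice points.

175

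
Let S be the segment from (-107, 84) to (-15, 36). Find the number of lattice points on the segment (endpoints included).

5

The number of lattice points on a segment between lattice points is gcd(|Δx|,|Δy|) + 1 = gcd(92,48) + 1 = 4 + 1 = 5.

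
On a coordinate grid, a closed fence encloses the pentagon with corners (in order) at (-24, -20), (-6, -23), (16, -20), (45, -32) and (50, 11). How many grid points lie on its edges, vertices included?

The number of boundary lattice points is Σ gcd(|Δx|,|Δy|) = gcd(18,3) + gcd(22,3) + gcd(29,12) + gcd(5,43) + gcd(74,31) = 3+1+1+1+1 = 7.

7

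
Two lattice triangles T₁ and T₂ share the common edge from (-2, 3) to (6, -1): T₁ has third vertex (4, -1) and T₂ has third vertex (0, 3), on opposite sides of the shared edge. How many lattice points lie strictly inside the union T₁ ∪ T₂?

5

The union is the simple quadrilateral with vertices (-2, 3), (4, -1), (6, -1), (0, 3) in order.
By the shoelace formula, twice the signed area is |[(-2)·(-1) − 4·3] + [4·(-1) − 6·(-1)] + [6·3 − 0·(-1)] + [0·3 − (-2)·3]| = 16, so the area is 8.
The number of boundary lattice points is Σ gcd(|Δx|,|Δy|) = gcd(6,4) + gcd(2,0) + gcd(6,4) + gcd(2,0) = 2+2+2+2 = 8.
By Pick's theorem I = A − B/2 + 1 = 8 − 8/2 + 1 = 5.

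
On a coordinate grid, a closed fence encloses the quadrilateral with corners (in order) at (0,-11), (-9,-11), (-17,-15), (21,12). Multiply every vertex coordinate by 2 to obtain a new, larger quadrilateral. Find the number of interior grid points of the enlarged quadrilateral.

By the shoelace formula, twice the signed area is |[0·(-11) − (-9)·(-11)] + [(-9)·(-15) − (-17)·(-11)] + [(-17)·12 − 21·(-15)] + [21·(-11) − 0·12]| = 271, so the area is 271/2.
The number of boundary lattice points is Σ gcd(|Δx|,|Δy|) = gcd(9,0) + gcd(8,4) + gcd(38,27) + gcd(21,23) = 9+4+1+1 = 15.
Scaling by 2 multiplies the area by 2² = 4 (so the new area is 542) and multiplies the boundary lattice-point count by 2, giving 30.
By Pick's theorem, the interior count of the dilated polygon is 542 − 30/2 + 1 = 528.

528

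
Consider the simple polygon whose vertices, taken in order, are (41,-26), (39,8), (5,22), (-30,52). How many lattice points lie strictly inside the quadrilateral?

Using the shoelace formula, 2A = |(41·8 − 39·(-26)) + (39·22 − 5·8) + (5·52 − (-30)·22) + ((-30)·(-26) − 41·52)| = 1728, so the area is 864.
The number of boundary lattice points is Σ gcd(|Δx|,|Δy|) = gcd(2,34) + gcd(34,14) + gcd(35,30) + gcd(71,78) = 2+2+5+1 = 10.
By Pick's theorem A = I + B/2 − 1, so I = 864 − 10/2 + 1 = 860.

860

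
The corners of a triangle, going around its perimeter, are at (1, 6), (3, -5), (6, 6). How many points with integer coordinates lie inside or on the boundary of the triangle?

The shoelace formula gives twice the area as |(1·(-5) − 3·6) + (3·6 − 6·(-5)) + (6·6 − 1·6)| = 55, so the area is 55/2.
Along each edge there are gcd(|Δx|,|Δy|)+1 lattice points, so counting each shared vertex once the boundary has gcd(2,11) + gcd(3,11) + gcd(5,0) = 1+1+5 = 7.
Pick's theorem gives I = A − B/2 + 1 = 55/2 − 7/2 + 1 = 25, so the closed region contains I + B = 25 + 7 = 32 lattice points.

32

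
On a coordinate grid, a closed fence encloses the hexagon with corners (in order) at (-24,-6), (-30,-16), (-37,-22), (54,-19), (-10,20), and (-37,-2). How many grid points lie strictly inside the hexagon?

1991

By the shoelace formula, twice the signed area is |[(-24)·(-16) − (-30)·(-6)] + [(-30)·(-22) − (-37)·(-16)] + [(-37)·(-19) − 54·(-22)] + [54·20 − (-10)·(-19)] + [(-10)·(-2) − (-37)·20] + [(-37)·(-6) − (-24)·(-2)]| = 3987, so the area is 1993.5.
The number of boundary lattice points is Σ gcd(|Δx|,|Δy|) = gcd(6,10) + gcd(7,6) + gcd(91,3) + gcd(64,39) + gcd(27,22) + gcd(13,4) = 2+1+1+1+1+1 = 7.
Pick's theorem gives I = A − B/2 + 1 = 1993.5 − 7/2 + 1 = 1991.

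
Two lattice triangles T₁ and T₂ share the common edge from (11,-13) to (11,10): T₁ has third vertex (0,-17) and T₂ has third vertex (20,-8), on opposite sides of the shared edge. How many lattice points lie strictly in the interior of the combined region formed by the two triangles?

The union is the simple quadrilateral with vertices (11,-13), (0,-17), (11,10), (20,-8) in order.
Using the shoelace formula, 2A = |[11·(-17) − 0·(-13)] + [0·10 − 11·(-17)] + [11·(-8) − 20·10] + [20·(-13) − 11·(-8)]| = 460, so the area is 230.
Along each edge there are gcd(|Δx|,|Δy|)+1 lattice points, so counting each shared vertex once the boundary has gcd(11,4) + gcd(11,27) + gcd(9,18) + gcd(9,5) = 1+1+9+1 = 12.
By Pick's theorem I = A − B/2 + 1 = 230 − 12/2 + 1 = 225.

225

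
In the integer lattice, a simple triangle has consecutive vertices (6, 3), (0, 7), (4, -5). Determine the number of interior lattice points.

25

By the shoelace formula, twice the signed area is |(6·7 − 0·3) + (0·(-5) − 4·7) + (4·3 − 6·(-5))| = 56, so the area is 28.
The number of boundary lattice points is Σ gcd(|Δx|,|Δy|) = gcd(6,4) + gcd(4,12) + gcd(2,8) = 2+4+2 = 8.
By Pick's theorem A = I + B/2 − 1, so I = 28 − 8/2 + 1 = 25.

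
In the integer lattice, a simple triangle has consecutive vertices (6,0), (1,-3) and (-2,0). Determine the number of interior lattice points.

By the shoelace formula, twice the signed area is |[6·(-3) − 1·0] + [1·0 − (-2)·(-3)] + [(-2)·0 − 6·0]| = 24, so the area is 12.
Summing gcd(|Δx|,|Δy|) over the edges gives the boundary count: gcd(5,3) + gcd(3,3) + gcd(8,0) = 1+3+8 = 12.
Pick's theorem gives I = A − B/2 + 1 = 12 − 12/2 + 1 = 7.

7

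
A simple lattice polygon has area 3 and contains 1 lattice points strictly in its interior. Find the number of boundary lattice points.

Pick's theorem gives A = I + B/2 − 1, so B = 2(A − I + 1) = 2(3 − 1 + 1) = 6.

6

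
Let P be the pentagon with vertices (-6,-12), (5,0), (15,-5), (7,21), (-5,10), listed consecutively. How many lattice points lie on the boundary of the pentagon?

Along each edge there are gcd(|Δx|,|Δy|)+1 lattice points, so counting each shared vertex once the boundary has gcd(11,12) + gcd(10,5) + gcd(8,26) + gcd(12,11) + gcd(1,22) = 1+5+2+1+1 = 10.

10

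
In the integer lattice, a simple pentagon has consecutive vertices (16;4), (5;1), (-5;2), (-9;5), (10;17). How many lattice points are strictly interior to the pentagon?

214

The shoelace formula gives twice the area as |[16·1 − 5·4] + [5·2 − (-5)·1] + [(-5)·5 − (-9)·2] + [(-9)·17 − 10·5] + [10·4 − 16·17]| = 431, so the area is 431/2.
Along each edge there are gcd(|Δx|,|Δy|)+1 lattice points, so counting each shared vertex once the boundary has gcd(11,3) + gcd(10,1) + gcd(4,3) + gcd(19,12) + gcd(6,13) = 1+1+1+1+1 = 5.
Pick's theorem gives I = A − B/2 + 1 = 431/2 − 5/2 + 1 = 214.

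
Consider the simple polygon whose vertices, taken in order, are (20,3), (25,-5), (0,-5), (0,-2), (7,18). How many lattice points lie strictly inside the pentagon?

The shoelace formula gives twice the area as |[20·(-5) − 25·3] + [25·(-5) − 0·(-5)] + [0·(-2) − 0·(-5)] + [0·18 − 7·(-2)] + [7·3 − 20·18]| = 625, so the area is 312.5.
The number of boundary lattice points is Σ gcd(|Δx|,|Δy|) = gcd(5,8) + gcd(25,0) + gcd(0,3) + gcd(7,20) + gcd(13,15) = 1+25+3+1+1 = 31.
Pick's theorem gives I = A − B/2 + 1 = 312.5 − 31/2 + 1 = 298.

298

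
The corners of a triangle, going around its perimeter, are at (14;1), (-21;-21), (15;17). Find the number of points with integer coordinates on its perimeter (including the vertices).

Summing gcd(|Δx|,|Δy|) over the edges gives the boundary count: gcd(35,22) + gcd(36,38) + gcd(1,16) = 1+2+1 = 4.

4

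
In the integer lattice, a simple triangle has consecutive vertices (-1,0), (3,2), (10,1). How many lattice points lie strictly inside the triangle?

The shoelace formula gives twice the area as |[(-1)·2 − 3·0] + [3·1 − 10·2] + [10·0 − (-1)·1]| = 18, so the area is 9.
Along each edge there are gcd(|Δx|,|Δy|)+1 lattice points, so counting each shared vertex once the boundary has gcd(4,2) + gcd(7,1) + gcd(11,1) = 2+1+1 = 4.
Pick's theorem gives I = A − B/2 + 1 = 9 − 4/2 + 1 = 8.

8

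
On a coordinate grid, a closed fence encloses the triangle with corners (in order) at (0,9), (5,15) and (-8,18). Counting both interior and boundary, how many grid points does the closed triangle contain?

By the shoelace formula, twice the signed area is |(0·15 − 5·9) + (5·18 − (-8)·15) + ((-8)·9 − 0·18)| = 93, so the area is 46.5.
The number of boundary lattice points is Σ gcd(|Δx|,|Δy|) = gcd(5,6) + gcd(13,3) + gcd(8,9) = 1+1+1 = 3.
Pick's theorem gives I = A − B/2 + 1 = 46.5 − 3/2 + 1 = 46, so the closed region contains I + B = 46 + 3 = 49 lattice points.

49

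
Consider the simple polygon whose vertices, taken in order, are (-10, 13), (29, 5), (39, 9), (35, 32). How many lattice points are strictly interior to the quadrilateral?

672

By the shoelace formula, twice the signed area is |((-10)·5 − 29·13) + (29·9 − 39·5) + (39·32 − 35·9) + (35·13 − (-10)·32)| = 1347, so the area is 1347/2.
Summing gcd(|Δx|,|Δy|) over the edges gives the boundary count: gcd(39,8) + gcd(10,4) + gcd(4,23) + gcd(45,19) = 1+2+1+1 = 5.
By Pick's theorem A = I + B/2 − 1, so I = 1347/2 − 5/2 + 1 = 672.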